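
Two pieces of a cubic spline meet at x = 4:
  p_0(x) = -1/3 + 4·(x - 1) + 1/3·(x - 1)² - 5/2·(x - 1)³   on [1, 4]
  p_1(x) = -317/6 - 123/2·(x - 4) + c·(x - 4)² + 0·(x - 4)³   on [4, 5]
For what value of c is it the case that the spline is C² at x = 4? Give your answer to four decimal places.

p_0''(x) = 2/3 - 15·(x - 1), so p_0''(4) = -133/3. On the right, p_1''(4) = 2c, so c = -133/6.

-22.1667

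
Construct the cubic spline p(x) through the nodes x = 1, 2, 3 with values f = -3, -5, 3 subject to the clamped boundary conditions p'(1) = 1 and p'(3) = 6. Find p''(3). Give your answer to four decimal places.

-18.5000

Write M_i for p''(x_i). With h_i = 1, 1 and divided differences Δ_i = -2, 8, the continuity of p' gives the tridiagonal system
  1·M_0 + 4·M_1 + 1·M_2 = 6(Δ_1 - Δ_0) = 60
Clamped end conditions give two more equations: 2h_0·M_0 + h_0·M_1 = 6(Δ_0 - p'(1)) = -18 and h_1·M_1 + 2h_1·M_2 = 6(p'(3) - Δ_1) = -12.
Solving the tridiagonal system: M_0 = -43/2, M_1 = 25, M_2 = -37/2.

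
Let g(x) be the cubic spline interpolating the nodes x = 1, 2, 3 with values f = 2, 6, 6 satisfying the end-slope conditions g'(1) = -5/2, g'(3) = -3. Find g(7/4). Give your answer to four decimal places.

4.6426

Write m_i for g''(x_i). With h_i = 1, 1 and divided differences Δ_i = 4, 0, the continuity of g' gives the tridiagonal system
  1·m_0 + 4·m_1 + 1·m_2 = 6(Δ_1 - Δ_0) = -24
Clamped end conditions give two more equations: 2h_0·m_0 + h_0·m_1 = 6(Δ_0 - g'(1)) = 39 and h_1·m_1 + 2h_1·m_2 = 6(g'(3) - Δ_1) = -18.
Solving the tridiagonal system: m_0 = 101/4, m_1 = -23/2, m_2 = -13/4.
On [1, 2], g(x) = 2 - 5/2·(x - 1) + 101/8·(x - 1)² - 49/8·(x - 1)³.
With (x - 1) = 3/4: g(7/4) = 2377/512.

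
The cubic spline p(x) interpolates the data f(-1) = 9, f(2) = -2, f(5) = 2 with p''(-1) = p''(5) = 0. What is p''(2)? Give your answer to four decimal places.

2.5000

Let m_i = p''(x_i). Step sizes h_i = 3, 3; slopes of the chords Δ_i = (y_(i+1) - y_i)/h_i = -11/3, 4/3.
  3·m_0 + 12·m_1 + 3·m_2 = 6(Δ_1 - Δ_0) = 30
Natural end conditions: m_0 = m_2 = 0.
Solving: m_0 = 0, m_1 = 5/2, m_2 = 0.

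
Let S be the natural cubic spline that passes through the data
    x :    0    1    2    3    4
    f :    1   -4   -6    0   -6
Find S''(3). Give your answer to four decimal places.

-22.3929

Let σ_i = S''(x_i). Step sizes h_i = 1, 1, 1, 1; slopes of the chords Δ_i = (y_(i+1) - y_i)/h_i = -5, -2, 6, -6.
  1·σ_0 + 4·σ_1 + 1·σ_2 = 6(Δ_1 - Δ_0) = 18
  1·σ_1 + 4·σ_2 + 1·σ_3 = 6(Δ_2 - Δ_1) = 48
  1·σ_2 + 4·σ_3 + 1·σ_4 = 6(Δ_3 - Δ_2) = -72
Natural end conditions: σ_0 = σ_4 = 0.
Hence σ_0 = 0, σ_1 = 3/28, σ_2 = 123/7, σ_3 = -627/28, σ_4 = 0.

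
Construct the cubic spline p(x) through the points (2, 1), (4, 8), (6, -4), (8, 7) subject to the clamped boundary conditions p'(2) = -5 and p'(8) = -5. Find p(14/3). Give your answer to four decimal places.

4.4593

Put M_i = p'' at the i-th knot. Here h = (2, 2, 2) and Δ = (7/2, -6, 11/2), so the interior equations h_(i-1)·M_(i-1) + 2(h_(i-1)+h_i)·M_i + h_i·M_(i+1) = 6(Δ_i − Δ_(i-1)) read
  2·M_0 + 8·M_1 + 2·M_2 = 6(Δ_1 - Δ_0) = -57
  2·M_1 + 8·M_2 + 2·M_3 = 6(Δ_2 - Δ_1) = 69
Clamped end conditions give two more equations: 2h_0·M_0 + h_0·M_1 = 6(Δ_0 - p'(2)) = 51 and h_2·M_2 + 2h_2·M_3 = 6(p'(8) - Δ_2) = -63.
Forward elimination and back-substitution give M_0 = 107/5, M_1 = -173/10, M_2 = 193/10, M_3 = -127/5.
On [4, 6], p(x) = 8 - 9/10·(x - 4) - 173/20·(x - 4)² + 61/20·(x - 4)³.
With (x - 4) = 2/3: p(14/3) = 602/135.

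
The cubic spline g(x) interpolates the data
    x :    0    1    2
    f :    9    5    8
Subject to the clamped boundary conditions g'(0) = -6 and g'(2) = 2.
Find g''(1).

13

Put M_i = g'' at the i-th knot. Here h = (1, 1) and Δ = (-4, 3), so the interior equations h_(i-1)·M_(i-1) + 2(h_(i-1)+h_i)·M_i + h_i·M_(i+1) = 6(Δ_i − Δ_(i-1)) read
  1·M_0 + 4·M_1 + 1·M_2 = 6(Δ_1 - Δ_0) = 42
Clamped end conditions give two more equations: 2h_0·M_0 + h_0·M_1 = 6(Δ_0 - g'(0)) = 12 and h_1·M_1 + 2h_1·M_2 = 6(g'(2) - Δ_1) = -6.
Forward elimination and back-substitution give M_0 = -1/2, M_1 = 13, M_2 = -19/2.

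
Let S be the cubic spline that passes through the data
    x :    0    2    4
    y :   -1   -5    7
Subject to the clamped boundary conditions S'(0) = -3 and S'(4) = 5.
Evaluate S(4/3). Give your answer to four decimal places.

-5.1481

Let m_i = S''(x_i). Step sizes h_i = 2, 2; slopes of the chords Δ_i = (y_(i+1) - y_i)/h_i = -2, 6.
  2·m_0 + 8·m_1 + 2·m_2 = 6(Δ_1 - Δ_0) = 48
Clamped end conditions give two more equations: 2h_0·m_0 + h_0·m_1 = 6(Δ_0 - S'(0)) = 6 and h_1·m_1 + 2h_1·m_2 = 6(S'(4) - Δ_1) = -6.
Forward elimination and back-substitution give m_0 = -5/2, m_1 = 8, m_2 = -11/2.
On [0, 2], S(x) = -1 - 3·x - 5/4·x² + 7/8·x³.
With x = 4/3: S(4/3) = -139/27.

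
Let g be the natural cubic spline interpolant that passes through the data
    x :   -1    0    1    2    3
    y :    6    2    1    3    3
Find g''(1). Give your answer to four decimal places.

With σ_i denoting the second derivative at x_i, h_i = 1, 1, 1, 1, and Δ_i = (y_(i+1) − y_i)/h_i = -4, -1, 2, 0:
  1·σ_0 + 4·σ_1 + 1·σ_2 = 6(Δ_1 - Δ_0) = 18
  1·σ_1 + 4·σ_2 + 1·σ_3 = 6(Δ_2 - Δ_1) = 18
  1·σ_2 + 4·σ_3 + 1·σ_4 = 6(Δ_3 - Δ_2) = -12
Natural end conditions: σ_0 = σ_4 = 0.
Forward elimination and back-substitution give σ_0 = 0, σ_1 = 93/28, σ_2 = 33/7, σ_3 = -117/28, σ_4 = 0.

4.7143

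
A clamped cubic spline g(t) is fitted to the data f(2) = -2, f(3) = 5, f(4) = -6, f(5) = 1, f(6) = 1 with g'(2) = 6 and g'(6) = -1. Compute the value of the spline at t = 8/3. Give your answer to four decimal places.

Write M_i for g''(x_i). With h_i = 1, 1, 1, 1 and divided differences Δ_i = 7, -11, 7, 0, the continuity of g' gives the tridiagonal system
  1·M_0 + 4·M_1 + 1·M_2 = 6(Δ_1 - Δ_0) = -108
  1·M_1 + 4·M_2 + 1·M_3 = 6(Δ_2 - Δ_1) = 108
  1·M_2 + 4·M_3 + 1·M_4 = 6(Δ_3 - Δ_2) = -42
Clamped end conditions give two more equations: 2h_0·M_0 + h_0·M_1 = 6(Δ_0 - g'(2)) = 6 and h_3·M_3 + 2h_3·M_4 = 6(g'(6) - Δ_3) = -6.
Solving: M_0 = 176/7, M_1 = -310/7, M_2 = 44, M_3 = -166/7, M_4 = 62/7.
On [2, 3], g(t) = -2 + 6·(t - 2) + 88/7·(t - 2)² - 81/7·(t - 2)³.
With (t - 2) = 2/3: g(8/3) = 262/63.

4.1587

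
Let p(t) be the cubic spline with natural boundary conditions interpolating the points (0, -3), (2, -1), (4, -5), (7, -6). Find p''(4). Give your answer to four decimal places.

Put M_i = p'' at the i-th knot. Here h = (2, 2, 3) and Δ = (1, -2, -1/3), so the interior equations h_(i-1)·M_(i-1) + 2(h_(i-1)+h_i)·M_i + h_i·M_(i+1) = 6(Δ_i − Δ_(i-1)) read
  2·M_0 + 8·M_1 + 2·M_2 = 6(Δ_1 - Δ_0) = -18
  2·M_1 + 10·M_2 + 3·M_3 = 6(Δ_2 - Δ_1) = 10
Natural end conditions: M_0 = M_3 = 0.
Solving the tridiagonal system: M_0 = 0, M_1 = -50/19, M_2 = 29/19, M_3 = 0.

1.5263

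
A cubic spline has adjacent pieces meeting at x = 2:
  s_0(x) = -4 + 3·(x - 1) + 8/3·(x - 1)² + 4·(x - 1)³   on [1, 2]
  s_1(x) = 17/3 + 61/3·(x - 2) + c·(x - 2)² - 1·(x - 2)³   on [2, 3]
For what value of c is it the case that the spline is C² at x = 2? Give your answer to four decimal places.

14.6667

s_0''(x) = 16/3 + 24·(x - 1), so s_0''(2) = 88/3. On the right, s_1''(2) = 2c, so c = 44/3.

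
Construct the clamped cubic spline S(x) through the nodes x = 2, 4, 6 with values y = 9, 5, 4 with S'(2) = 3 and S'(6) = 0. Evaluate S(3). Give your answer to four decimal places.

8.4063

With M_i denoting the second derivative at x_i, h_i = 2, 2, and Δ_i = (y_(i+1) − y_i)/h_i = -2, -1/2:
  2·M_0 + 8·M_1 + 2·M_2 = 6(Δ_1 - Δ_0) = 9
Clamped end conditions give two more equations: 2h_0·M_0 + h_0·M_1 = 6(Δ_0 - S'(2)) = -30 and h_1·M_1 + 2h_1·M_2 = 6(S'(6) - Δ_1) = 3.
Forward elimination and back-substitution give M_0 = -75/8, M_1 = 15/4, M_2 = -9/8.
On [2, 4], S(x) = 9 + 3·(x - 2) - 75/16·(x - 2)² + 35/32·(x - 2)³.
With (x - 2) = 1: S(3) = 269/32.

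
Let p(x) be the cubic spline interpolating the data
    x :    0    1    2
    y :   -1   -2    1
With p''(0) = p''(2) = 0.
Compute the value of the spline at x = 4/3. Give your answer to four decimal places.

-1.3704

Let σ_i = p''(x_i). Step sizes h_i = 1, 1; slopes of the chords Δ_i = (y_(i+1) - y_i)/h_i = -1, 3.
  1·σ_0 + 4·σ_1 + 1·σ_2 = 6(Δ_1 - Δ_0) = 24
Natural end conditions: σ_0 = σ_2 = 0.
Hence σ_0 = 0, σ_1 = 6, σ_2 = 0.
On [1, 2], p(x) = -2 + 1·(x - 1) + 3·(x - 1)² - 1·(x - 1)³.
With (x - 1) = 1/3: p(4/3) = -37/27.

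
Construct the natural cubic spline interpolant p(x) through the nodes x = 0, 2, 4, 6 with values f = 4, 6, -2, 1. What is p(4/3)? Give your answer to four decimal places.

6.5926

Put m_i = p'' at the i-th knot. Here h = (2, 2, 2) and Δ = (1, -4, 3/2), so the interior equations h_(i-1)·m_(i-1) + 2(h_(i-1)+h_i)·m_i + h_i·m_(i+1) = 6(Δ_i − Δ_(i-1)) read
  2·m_0 + 8·m_1 + 2·m_2 = 6(Δ_1 - Δ_0) = -30
  2·m_1 + 8·m_2 + 2·m_3 = 6(Δ_2 - Δ_1) = 33
Natural end conditions: m_0 = m_3 = 0.
Forward elimination and back-substitution give m_0 = 0, m_1 = -51/10, m_2 = 27/5, m_3 = 0.
On [0, 2], p(x) = 4 + 27/10·x + 0·x² - 17/40·x³.
With x = 4/3: p(4/3) = 178/27.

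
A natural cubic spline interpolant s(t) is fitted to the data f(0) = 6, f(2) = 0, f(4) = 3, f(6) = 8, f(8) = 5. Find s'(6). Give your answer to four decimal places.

With M_i denoting the second derivative at x_i, h_i = 2, 2, 2, 2, and Δ_i = (y_(i+1) − y_i)/h_i = -3, 3/2, 5/2, -3/2:
  2·M_0 + 8·M_1 + 2·M_2 = 6(Δ_1 - Δ_0) = 27
  2·M_1 + 8·M_2 + 2·M_3 = 6(Δ_2 - Δ_1) = 6
  2·M_2 + 8·M_3 + 2·M_4 = 6(Δ_3 - Δ_2) = -24
Natural end conditions: M_0 = M_4 = 0.
Solving: M_0 = 0, M_1 = 51/16, M_2 = 3/4, M_3 = -51/16, M_4 = 0.
On [6, 8], s'(t) = b_3 + 2c_3·(t - 6) + 3d_3·(t - 6)² with b_3 = Δ_3 - h_3(2M_3 + M_4)/6 = 5/8, c_3 = M_3/2 = -51/32, d_3 = (M_4 - M_3)/(6h_3) = 17/64. So s'(6) = 5/8.

0.6250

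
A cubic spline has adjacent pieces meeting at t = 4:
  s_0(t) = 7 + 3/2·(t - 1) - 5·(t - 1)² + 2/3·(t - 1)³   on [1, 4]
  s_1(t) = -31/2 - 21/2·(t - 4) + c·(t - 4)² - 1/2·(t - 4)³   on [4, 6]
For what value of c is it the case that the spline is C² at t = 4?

1

s_0''(t) = -10 + 4·(t - 1), so s_0''(4) = 2. On the right, s_1''(4) = 2c, so c = 1.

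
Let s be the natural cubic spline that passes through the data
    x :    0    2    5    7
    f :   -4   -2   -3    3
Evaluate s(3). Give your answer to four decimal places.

With σ_i denoting the second derivative at x_i, h_i = 2, 3, 2, and Δ_i = (y_(i+1) − y_i)/h_i = 1, -1/3, 3:
  2·σ_0 + 10·σ_1 + 3·σ_2 = 6(Δ_1 - Δ_0) = -8
  3·σ_1 + 10·σ_2 + 2·σ_3 = 6(Δ_2 - Δ_1) = 20
Natural end conditions: σ_0 = σ_3 = 0.
Hence σ_0 = 0, σ_1 = -20/13, σ_2 = 32/13, σ_3 = 0.
On [2, 5], s(x) = -2 - 1/39·(x - 2) - 10/13·(x - 2)² + 2/9·(x - 2)³.
With (x - 2) = 1: s(3) = -301/117.

-2.5726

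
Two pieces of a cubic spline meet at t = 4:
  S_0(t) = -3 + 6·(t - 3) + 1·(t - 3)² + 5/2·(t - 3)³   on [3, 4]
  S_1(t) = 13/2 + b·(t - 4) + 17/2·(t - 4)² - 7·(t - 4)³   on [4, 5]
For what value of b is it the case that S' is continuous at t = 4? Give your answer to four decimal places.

15.5000

S_0'(t) = 6 + 2·(t - 3) + 15/2·(t - 3)², so S_0'(4) = 31/2. On the right, S_1'(4) = b, so b = 31/2.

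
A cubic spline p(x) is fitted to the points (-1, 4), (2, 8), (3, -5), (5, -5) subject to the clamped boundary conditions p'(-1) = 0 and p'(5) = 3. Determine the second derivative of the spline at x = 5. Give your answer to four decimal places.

-4.0476

Write M_i for p''(x_i). With h_i = 3, 1, 2 and divided differences Δ_i = 4/3, -13, 0, the continuity of p' gives the tridiagonal system
  3·M_0 + 8·M_1 + 1·M_2 = 6(Δ_1 - Δ_0) = -86
  1·M_1 + 6·M_2 + 2·M_3 = 6(Δ_2 - Δ_1) = 78
Clamped end conditions give two more equations: 2h_0·M_0 + h_0·M_1 = 6(Δ_0 - p'(-1)) = 8 and h_2·M_2 + 2h_2·M_3 = 6(p'(5) - Δ_2) = 18.
Solving: M_0 = 67/7, M_1 = -346/21, M_2 = 359/21, M_3 = -85/21.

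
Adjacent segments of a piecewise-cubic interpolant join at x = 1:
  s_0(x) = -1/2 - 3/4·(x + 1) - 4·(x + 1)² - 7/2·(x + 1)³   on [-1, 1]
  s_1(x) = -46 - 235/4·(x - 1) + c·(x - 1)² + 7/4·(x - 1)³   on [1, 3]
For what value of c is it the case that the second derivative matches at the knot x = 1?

s_0''(x) = -8 - 21·(x + 1), so s_0''(1) = -50. On the right, s_1''(1) = 2c, so c = -25.

-25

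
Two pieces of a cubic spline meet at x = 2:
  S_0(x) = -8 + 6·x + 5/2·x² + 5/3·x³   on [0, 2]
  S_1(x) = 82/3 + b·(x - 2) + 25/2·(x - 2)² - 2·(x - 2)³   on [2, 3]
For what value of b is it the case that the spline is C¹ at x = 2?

36

S_0'(x) = 6 + 5·x + 5·x², so S_0'(2) = 36. On the right, S_1'(2) = b, so b = 36.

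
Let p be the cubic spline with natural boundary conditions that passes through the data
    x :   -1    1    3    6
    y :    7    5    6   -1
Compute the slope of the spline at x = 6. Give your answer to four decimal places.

With σ_i denoting the second derivative at x_i, h_i = 2, 2, 3, and Δ_i = (y_(i+1) − y_i)/h_i = -1, 1/2, -7/3:
  2·σ_0 + 8·σ_1 + 2·σ_2 = 6(Δ_1 - Δ_0) = 9
  2·σ_1 + 10·σ_2 + 3·σ_3 = 6(Δ_2 - Δ_1) = -17
Natural end conditions: σ_0 = σ_3 = 0.
Solving: σ_0 = 0, σ_1 = 31/19, σ_2 = -77/38, σ_3 = 0.
On [3, 6], p'(x) = b_2 + 2c_2·(x - 3) + 3d_2·(x - 3)² with b_2 = Δ_2 - h_2(2σ_2 + σ_3)/6 = -35/114, c_2 = σ_2/2 = -77/76, d_2 = (σ_3 - σ_2)/(6h_2) = 77/684. So p'(6) = -763/228.

-3.3465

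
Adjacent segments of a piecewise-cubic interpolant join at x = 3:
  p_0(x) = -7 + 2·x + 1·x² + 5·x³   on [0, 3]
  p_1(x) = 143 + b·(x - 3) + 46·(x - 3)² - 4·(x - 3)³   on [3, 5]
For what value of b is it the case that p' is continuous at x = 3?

143

p_0'(x) = 2 + 2·x + 15·x², so p_0'(3) = 143. On the right, p_1'(3) = b, so b = 143.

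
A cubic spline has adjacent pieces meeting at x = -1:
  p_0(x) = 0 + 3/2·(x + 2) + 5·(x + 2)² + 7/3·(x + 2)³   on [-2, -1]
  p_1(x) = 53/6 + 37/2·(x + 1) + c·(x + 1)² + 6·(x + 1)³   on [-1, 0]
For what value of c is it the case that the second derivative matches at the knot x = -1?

12

p_0''(x) = 10 + 14·(x + 2), so p_0''(-1) = 24. On the right, p_1''(-1) = 2c, so c = 12.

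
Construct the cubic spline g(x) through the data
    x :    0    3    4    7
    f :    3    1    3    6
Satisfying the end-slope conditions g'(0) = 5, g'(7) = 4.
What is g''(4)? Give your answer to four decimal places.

With σ_i denoting the second derivative at x_i, h_i = 3, 1, 3, and Δ_i = (y_(i+1) − y_i)/h_i = -2/3, 2, 1:
  3·σ_0 + 8·σ_1 + 1·σ_2 = 6(Δ_1 - Δ_0) = 16
  1·σ_1 + 8·σ_2 + 3·σ_3 = 6(Δ_2 - Δ_1) = -6
Clamped end conditions give two more equations: 2h_0·σ_0 + h_0·σ_1 = 6(Δ_0 - g'(0)) = -34 and h_2·σ_2 + 2h_2·σ_3 = 6(g'(7) - Δ_2) = 18.
Solving the tridiagonal system: σ_0 = -1394/165, σ_1 = 306/55, σ_2 = -174/55, σ_3 = 252/55.

-3.1636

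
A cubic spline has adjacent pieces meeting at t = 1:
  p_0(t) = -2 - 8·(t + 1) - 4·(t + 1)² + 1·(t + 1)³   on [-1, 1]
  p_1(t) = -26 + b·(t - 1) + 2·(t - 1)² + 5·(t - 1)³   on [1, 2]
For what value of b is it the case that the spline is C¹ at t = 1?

-12

p_0'(t) = -8 - 8·(t + 1) + 3·(t + 1)², so p_0'(1) = -12. On the right, p_1'(1) = b, so b = -12.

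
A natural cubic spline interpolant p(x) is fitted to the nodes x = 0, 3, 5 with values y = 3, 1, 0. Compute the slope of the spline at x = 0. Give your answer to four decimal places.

-0.7167

Put m_i = p'' at the i-th knot. Here h = (3, 2) and Δ = (-2/3, -1/2), so the interior equations h_(i-1)·m_(i-1) + 2(h_(i-1)+h_i)·m_i + h_i·m_(i+1) = 6(Δ_i − Δ_(i-1)) read
  3·m_0 + 10·m_1 + 2·m_2 = 6(Δ_1 - Δ_0) = 1
Natural end conditions: m_0 = m_2 = 0.
Forward elimination and back-substitution give m_0 = 0, m_1 = 1/10, m_2 = 0.
On [0, 3], p'(x) = b_0 + 2c_0·x + 3d_0·x² with b_0 = Δ_0 - h_0(2m_0 + m_1)/6 = -43/60, c_0 = m_0/2 = 0, d_0 = (m_1 - m_0)/(6h_0) = 1/180. So p'(0) = -43/60.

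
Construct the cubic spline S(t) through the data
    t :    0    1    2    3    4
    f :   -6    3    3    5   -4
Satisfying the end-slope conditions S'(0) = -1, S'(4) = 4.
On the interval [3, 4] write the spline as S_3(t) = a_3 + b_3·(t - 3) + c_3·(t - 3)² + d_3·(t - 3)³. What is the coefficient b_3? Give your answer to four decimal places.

-6.6250

Put M_i = S'' at the i-th knot. Here h = (1, 1, 1, 1) and Δ = (9, 0, 2, -9), so the interior equations h_(i-1)·M_(i-1) + 2(h_(i-1)+h_i)·M_i + h_i·M_(i+1) = 6(Δ_i − Δ_(i-1)) read
  1·M_0 + 4·M_1 + 1·M_2 = 6(Δ_1 - Δ_0) = -54
  1·M_1 + 4·M_2 + 1·M_3 = 6(Δ_2 - Δ_1) = 12
  1·M_2 + 4·M_3 + 1·M_4 = 6(Δ_3 - Δ_2) = -66
Clamped end conditions give two more equations: 2h_0·M_0 + h_0·M_1 = 6(Δ_0 - S'(0)) = 60 and h_3·M_3 + 2h_3·M_4 = 6(S'(4) - Δ_3) = 78.
Forward elimination and back-substitution give M_0 = 179/4, M_1 = -59/2, M_2 = 77/4, M_3 = -71/2, M_4 = 227/4.
On [3, 4], with S_3(t) = a_3 + b_3·(t - 3) + c_3·(t - 3)² + d_3·(t - 3)³: c_3 = M_3/2 = -71/4, d_3 = (M_4 - M_3)/(6h_3) = 123/8, b_3 = Δ_3 - h_3(2M_3 + M_4)/6 = -53/8.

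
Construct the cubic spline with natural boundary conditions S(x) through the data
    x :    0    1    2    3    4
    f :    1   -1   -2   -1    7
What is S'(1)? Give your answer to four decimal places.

Write M_i for S''(x_i). With h_i = 1, 1, 1, 1 and divided differences Δ_i = -2, -1, 1, 8, the continuity of S' gives the tridiagonal system
  1·M_0 + 4·M_1 + 1·M_2 = 6(Δ_1 - Δ_0) = 6
  1·M_1 + 4·M_2 + 1·M_3 = 6(Δ_2 - Δ_1) = 12
  1·M_2 + 4·M_3 + 1·M_4 = 6(Δ_3 - Δ_2) = 42
Natural end conditions: M_0 = M_4 = 0.
Solving the tridiagonal system: M_0 = 0, M_1 = 3/2, M_2 = 0, M_3 = 21/2, M_4 = 0.
On [1, 2], S'(x) = b_1 + 2c_1·(x - 1) + 3d_1·(x - 1)² with b_1 = Δ_1 - h_1(2M_1 + M_2)/6 = -3/2, c_1 = M_1/2 = 3/4, d_1 = (M_2 - M_1)/(6h_1) = -1/4. So S'(1) = -3/2.

-1.5000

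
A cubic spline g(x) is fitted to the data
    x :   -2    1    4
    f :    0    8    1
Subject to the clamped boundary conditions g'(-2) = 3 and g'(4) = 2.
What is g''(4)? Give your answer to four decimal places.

6.6667

With M_i denoting the second derivative at x_i, h_i = 3, 3, and Δ_i = (y_(i+1) − y_i)/h_i = 8/3, -7/3:
  3·M_0 + 12·M_1 + 3·M_2 = 6(Δ_1 - Δ_0) = -30
Clamped end conditions give two more equations: 2h_0·M_0 + h_0·M_1 = 6(Δ_0 - g'(-2)) = -2 and h_1·M_1 + 2h_1·M_2 = 6(g'(4) - Δ_1) = 26.
Hence M_0 = 2, M_1 = -14/3, M_2 = 20/3.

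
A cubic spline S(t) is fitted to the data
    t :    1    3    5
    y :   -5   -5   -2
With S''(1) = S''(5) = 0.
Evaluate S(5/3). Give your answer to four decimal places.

-5.2222

With m_i denoting the second derivative at x_i, h_i = 2, 2, and Δ_i = (y_(i+1) − y_i)/h_i = 0, 3/2:
  2·m_0 + 8·m_1 + 2·m_2 = 6(Δ_1 - Δ_0) = 9
Natural end conditions: m_0 = m_2 = 0.
Hence m_0 = 0, m_1 = 9/8, m_2 = 0.
On [1, 3], S(t) = -5 - 3/8·(t - 1) + 0·(t - 1)² + 3/32·(t - 1)³.
With (t - 1) = 2/3: S(5/3) = -47/9.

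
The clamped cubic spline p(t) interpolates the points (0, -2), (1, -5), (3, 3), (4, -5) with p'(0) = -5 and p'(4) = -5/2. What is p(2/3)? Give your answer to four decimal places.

Write M_i for p''(x_i). With h_i = 1, 2, 1 and divided differences Δ_i = -3, 4, -8, the continuity of p' gives the tridiagonal system
  1·M_0 + 6·M_1 + 2·M_2 = 6(Δ_1 - Δ_0) = 42
  2·M_1 + 6·M_2 + 1·M_3 = 6(Δ_2 - Δ_1) = -72
Clamped end conditions give two more equations: 2h_0·M_0 + h_0·M_1 = 6(Δ_0 - p'(0)) = 12 and h_2·M_2 + 2h_2·M_3 = 6(p'(4) - Δ_2) = 33.
Solving: M_0 = -8/7, M_1 = 100/7, M_2 = -149/7, M_3 = 190/7.
On [0, 1], p(t) = -2 - 5·t - 4/7·t² + 18/7·t³.
With t = 2/3: p(2/3) = -304/63.

-4.8254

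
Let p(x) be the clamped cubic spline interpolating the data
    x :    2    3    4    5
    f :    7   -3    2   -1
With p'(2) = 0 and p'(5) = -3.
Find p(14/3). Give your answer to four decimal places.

0.4741

Write M_i for p''(x_i). With h_i = 1, 1, 1 and divided differences Δ_i = -10, 5, -3, the continuity of p' gives the tridiagonal system
  1·M_0 + 4·M_1 + 1·M_2 = 6(Δ_1 - Δ_0) = 90
  1·M_1 + 4·M_2 + 1·M_3 = 6(Δ_2 - Δ_1) = -48
Clamped end conditions give two more equations: 2h_0·M_0 + h_0·M_1 = 6(Δ_0 - p'(2)) = -60 and h_2·M_2 + 2h_2·M_3 = 6(p'(5) - Δ_2) = 0.
Solving the tridiagonal system: M_0 = -254/5, M_1 = 208/5, M_2 = -128/5, M_3 = 64/5.
On [4, 5], p(x) = 2 + 17/5·(x - 4) - 64/5·(x - 4)² + 32/5·(x - 4)³.
With (x - 4) = 2/3: p(14/3) = 64/135.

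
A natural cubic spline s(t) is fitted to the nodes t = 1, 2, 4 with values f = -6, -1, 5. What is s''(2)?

-2

Write σ_i for s''(x_i). With h_i = 1, 2 and divided differences Δ_i = 5, 3, the continuity of s' gives the tridiagonal system
  1·σ_0 + 6·σ_1 + 2·σ_2 = 6(Δ_1 - Δ_0) = -12
Natural end conditions: σ_0 = σ_2 = 0.
Solving: σ_0 = 0, σ_1 = -2, σ_2 = 0.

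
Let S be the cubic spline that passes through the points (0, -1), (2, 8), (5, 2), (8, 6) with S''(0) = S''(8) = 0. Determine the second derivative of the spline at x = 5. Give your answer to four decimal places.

2.8559

Put m_i = S'' at the i-th knot. Here h = (2, 3, 3) and Δ = (9/2, -2, 4/3), so the interior equations h_(i-1)·m_(i-1) + 2(h_(i-1)+h_i)·m_i + h_i·m_(i+1) = 6(Δ_i − Δ_(i-1)) read
  2·m_0 + 10·m_1 + 3·m_2 = 6(Δ_1 - Δ_0) = -39
  3·m_1 + 12·m_2 + 3·m_3 = 6(Δ_2 - Δ_1) = 20
Natural end conditions: m_0 = m_3 = 0.
Solving the tridiagonal system: m_0 = 0, m_1 = -176/37, m_2 = 317/111, m_3 = 0.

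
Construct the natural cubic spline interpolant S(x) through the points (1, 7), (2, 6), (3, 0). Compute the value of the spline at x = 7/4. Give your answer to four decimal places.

6.6602

Let M_i = S''(x_i). Step sizes h_i = 1, 1; slopes of the chords Δ_i = (y_(i+1) - y_i)/h_i = -1, -6.
  1·M_0 + 4·M_1 + 1·M_2 = 6(Δ_1 - Δ_0) = -30
Natural end conditions: M_0 = M_2 = 0.
Hence M_0 = 0, M_1 = -15/2, M_2 = 0.
On [1, 2], S(x) = 7 + 1/4·(x - 1) + 0·(x - 1)² - 5/4·(x - 1)³.
With (x - 1) = 3/4: S(7/4) = 1705/256.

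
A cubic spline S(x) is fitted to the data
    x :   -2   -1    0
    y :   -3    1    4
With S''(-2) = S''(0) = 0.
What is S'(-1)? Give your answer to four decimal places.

3.5000

Let M_i = S''(x_i). Step sizes h_i = 1, 1; slopes of the chords Δ_i = (y_(i+1) - y_i)/h_i = 4, 3.
  1·M_0 + 4·M_1 + 1·M_2 = 6(Δ_1 - Δ_0) = -6
Natural end conditions: M_0 = M_2 = 0.
Solving: M_0 = 0, M_1 = -3/2, M_2 = 0.
On [-1, 0], S'(x) = b_1 + 2c_1·(x + 1) + 3d_1·(x + 1)² with b_1 = Δ_1 - h_1(2M_1 + M_2)/6 = 7/2, c_1 = M_1/2 = -3/4, d_1 = (M_2 - M_1)/(6h_1) = 1/4. So S'(-1) = 7/2.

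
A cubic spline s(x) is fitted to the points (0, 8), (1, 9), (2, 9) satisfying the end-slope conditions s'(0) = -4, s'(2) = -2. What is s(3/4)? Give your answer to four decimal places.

Let M_i = s''(x_i). Step sizes h_i = 1, 1; slopes of the chords Δ_i = (y_(i+1) - y_i)/h_i = 1, 0.
  1·M_0 + 4·M_1 + 1·M_2 = 6(Δ_1 - Δ_0) = -6
Clamped end conditions give two more equations: 2h_0·M_0 + h_0·M_1 = 6(Δ_0 - s'(0)) = 30 and h_1·M_1 + 2h_1·M_2 = 6(s'(2) - Δ_1) = -12.
Forward elimination and back-substitution give M_0 = 35/2, M_1 = -5, M_2 = -7/2.
On [0, 1], s(x) = 8 - 4·x + 35/4·x² - 15/4·x³.
With x = 3/4: s(3/4) = 2135/256.

8.3398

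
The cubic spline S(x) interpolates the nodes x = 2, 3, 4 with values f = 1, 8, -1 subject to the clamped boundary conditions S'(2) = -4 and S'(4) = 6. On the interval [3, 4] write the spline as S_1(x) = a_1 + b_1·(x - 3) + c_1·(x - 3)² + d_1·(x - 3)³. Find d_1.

22

Let M_i = S''(x_i). Step sizes h_i = 1, 1; slopes of the chords Δ_i = (y_(i+1) - y_i)/h_i = 7, -9.
  1·M_0 + 4·M_1 + 1·M_2 = 6(Δ_1 - Δ_0) = -96
Clamped end conditions give two more equations: 2h_0·M_0 + h_0·M_1 = 6(Δ_0 - S'(2)) = 66 and h_1·M_1 + 2h_1·M_2 = 6(S'(4) - Δ_1) = 90.
Forward elimination and back-substitution give M_0 = 62, M_1 = -58, M_2 = 74.
On [3, 4], with S_1(x) = a_1 + b_1·(x - 3) + c_1·(x - 3)² + d_1·(x - 3)³: c_1 = M_1/2 = -29, d_1 = (M_2 - M_1)/(6h_1) = 22, b_1 = Δ_1 - h_1(2M_1 + M_2)/6 = -2.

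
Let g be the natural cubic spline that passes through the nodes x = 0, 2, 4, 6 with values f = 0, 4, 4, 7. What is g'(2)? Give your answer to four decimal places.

0.7333

With M_i denoting the second derivative at x_i, h_i = 2, 2, 2, and Δ_i = (y_(i+1) − y_i)/h_i = 2, 0, 3/2:
  2·M_0 + 8·M_1 + 2·M_2 = 6(Δ_1 - Δ_0) = -12
  2·M_1 + 8·M_2 + 2·M_3 = 6(Δ_2 - Δ_1) = 9
Natural end conditions: M_0 = M_3 = 0.
Hence M_0 = 0, M_1 = -19/10, M_2 = 8/5, M_3 = 0.
On [2, 4], g'(x) = b_1 + 2c_1·(x - 2) + 3d_1·(x - 2)² with b_1 = Δ_1 - h_1(2M_1 + M_2)/6 = 11/15, c_1 = M_1/2 = -19/20, d_1 = (M_2 - M_1)/(6h_1) = 7/24. So g'(2) = 11/15.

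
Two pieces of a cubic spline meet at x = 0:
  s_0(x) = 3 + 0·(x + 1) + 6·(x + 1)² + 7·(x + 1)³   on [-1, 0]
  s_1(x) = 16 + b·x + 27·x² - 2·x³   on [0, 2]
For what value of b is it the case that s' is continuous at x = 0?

s_0'(x) = 0 + 12·(x + 1) + 21·(x + 1)², so s_0'(0) = 33. On the right, s_1'(0) = b, so b = 33.

33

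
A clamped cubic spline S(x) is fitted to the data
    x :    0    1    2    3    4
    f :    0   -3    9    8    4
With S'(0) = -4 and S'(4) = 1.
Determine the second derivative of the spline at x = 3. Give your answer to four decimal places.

With M_i denoting the second derivative at x_i, h_i = 1, 1, 1, 1, and Δ_i = (y_(i+1) − y_i)/h_i = -3, 12, -1, -4:
  1·M_0 + 4·M_1 + 1·M_2 = 6(Δ_1 - Δ_0) = 90
  1·M_1 + 4·M_2 + 1·M_3 = 6(Δ_2 - Δ_1) = -78
  1·M_2 + 4·M_3 + 1·M_4 = 6(Δ_3 - Δ_2) = -18
Clamped end conditions give two more equations: 2h_0·M_0 + h_0·M_1 = 6(Δ_0 - S'(0)) = 6 and h_3·M_3 + 2h_3·M_4 = 6(S'(4) - Δ_3) = 30.
Forward elimination and back-substitution give M_0 = -373/28, M_1 = 457/14, M_2 = -109/4, M_3 = -23/14, M_4 = 443/28.

-1.6429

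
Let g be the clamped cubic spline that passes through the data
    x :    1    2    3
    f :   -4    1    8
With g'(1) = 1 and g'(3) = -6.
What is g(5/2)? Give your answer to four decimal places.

6.5313

Write M_i for g''(x_i). With h_i = 1, 1 and divided differences Δ_i = 5, 7, the continuity of g' gives the tridiagonal system
  1·M_0 + 4·M_1 + 1·M_2 = 6(Δ_1 - Δ_0) = 12
Clamped end conditions give two more equations: 2h_0·M_0 + h_0·M_1 = 6(Δ_0 - g'(1)) = 24 and h_1·M_1 + 2h_1·M_2 = 6(g'(3) - Δ_1) = -78.
Forward elimination and back-substitution give M_0 = 11/2, M_1 = 13, M_2 = -91/2.
On [2, 3], g(x) = 1 + 41/4·(x - 2) + 13/2·(x - 2)² - 39/4·(x - 2)³.
With (x - 2) = 1/2: g(5/2) = 209/32.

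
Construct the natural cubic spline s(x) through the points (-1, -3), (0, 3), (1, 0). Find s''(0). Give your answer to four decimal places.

With M_i denoting the second derivative at x_i, h_i = 1, 1, and Δ_i = (y_(i+1) − y_i)/h_i = 6, -3:
  1·M_0 + 4·M_1 + 1·M_2 = 6(Δ_1 - Δ_0) = -54
Natural end conditions: M_0 = M_2 = 0.
Hence M_0 = 0, M_1 = -27/2, M_2 = 0.

-13.5000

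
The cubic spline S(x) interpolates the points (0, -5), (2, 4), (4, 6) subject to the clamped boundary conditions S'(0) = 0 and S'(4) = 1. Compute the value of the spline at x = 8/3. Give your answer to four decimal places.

Put m_i = S'' at the i-th knot. Here h = (2, 2) and Δ = (9/2, 1), so the interior equations h_(i-1)·m_(i-1) + 2(h_(i-1)+h_i)·m_i + h_i·m_(i+1) = 6(Δ_i − Δ_(i-1)) read
  2·m_0 + 8·m_1 + 2·m_2 = 6(Δ_1 - Δ_0) = -21
Clamped end conditions give two more equations: 2h_0·m_0 + h_0·m_1 = 6(Δ_0 - S'(0)) = 27 and h_1·m_1 + 2h_1·m_2 = 6(S'(4) - Δ_1) = 0.
Hence m_0 = 77/8, m_1 = -23/4, m_2 = 23/8.
On [2, 4], S(x) = 4 + 31/8·(x - 2) - 23/8·(x - 2)² + 23/32·(x - 2)³.
With (x - 2) = 2/3: S(8/3) = 149/27.

5.5185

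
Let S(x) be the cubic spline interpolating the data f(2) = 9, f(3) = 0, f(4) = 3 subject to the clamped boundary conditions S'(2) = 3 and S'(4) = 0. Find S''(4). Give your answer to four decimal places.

-28.5000

Put M_i = S'' at the i-th knot. Here h = (1, 1) and Δ = (-9, 3), so the interior equations h_(i-1)·M_(i-1) + 2(h_(i-1)+h_i)·M_i + h_i·M_(i+1) = 6(Δ_i − Δ_(i-1)) read
  1·M_0 + 4·M_1 + 1·M_2 = 6(Δ_1 - Δ_0) = 72
Clamped end conditions give two more equations: 2h_0·M_0 + h_0·M_1 = 6(Δ_0 - S'(2)) = -72 and h_1·M_1 + 2h_1·M_2 = 6(S'(4) - Δ_1) = -18.
Hence M_0 = -111/2, M_1 = 39, M_2 = -57/2.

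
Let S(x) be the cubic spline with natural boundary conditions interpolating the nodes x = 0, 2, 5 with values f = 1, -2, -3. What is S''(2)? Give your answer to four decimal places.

With m_i denoting the second derivative at x_i, h_i = 2, 3, and Δ_i = (y_(i+1) − y_i)/h_i = -3/2, -1/3:
  2·m_0 + 10·m_1 + 3·m_2 = 6(Δ_1 - Δ_0) = 7
Natural end conditions: m_0 = m_2 = 0.
Hence m_0 = 0, m_1 = 7/10, m_2 = 0.

0.7000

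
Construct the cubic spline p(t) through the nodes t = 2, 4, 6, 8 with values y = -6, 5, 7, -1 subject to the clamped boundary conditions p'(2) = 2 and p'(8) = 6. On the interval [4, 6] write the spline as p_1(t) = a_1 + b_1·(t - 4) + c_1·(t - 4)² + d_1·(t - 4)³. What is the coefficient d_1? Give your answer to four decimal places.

-0.3750

Put M_i = p'' at the i-th knot. Here h = (2, 2, 2) and Δ = (11/2, 1, -4), so the interior equations h_(i-1)·M_(i-1) + 2(h_(i-1)+h_i)·M_i + h_i·M_(i+1) = 6(Δ_i − Δ_(i-1)) read
  2·M_0 + 8·M_1 + 2·M_2 = 6(Δ_1 - Δ_0) = -27
  2·M_1 + 8·M_2 + 2·M_3 = 6(Δ_2 - Δ_1) = -30
Clamped end conditions give two more equations: 2h_0·M_0 + h_0·M_1 = 6(Δ_0 - p'(2)) = 21 and h_2·M_2 + 2h_2·M_3 = 6(p'(8) - Δ_2) = 60.
Forward elimination and back-substitution give M_0 = 41/6, M_1 = -19/6, M_2 = -23/3, M_3 = 113/6.
On [4, 6], with p_1(t) = a_1 + b_1·(t - 4) + c_1·(t - 4)² + d_1·(t - 4)³: c_1 = M_1/2 = -19/12, d_1 = (M_2 - M_1)/(6h_1) = -3/8, b_1 = Δ_1 - h_1(2M_1 + M_2)/6 = 17/3.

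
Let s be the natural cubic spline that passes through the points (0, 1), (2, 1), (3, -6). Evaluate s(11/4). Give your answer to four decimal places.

-3.9766

With M_i denoting the second derivative at x_i, h_i = 2, 1, and Δ_i = (y_(i+1) − y_i)/h_i = 0, -7:
  2·M_0 + 6·M_1 + 1·M_2 = 6(Δ_1 - Δ_0) = -42
Natural end conditions: M_0 = M_2 = 0.
Solving: M_0 = 0, M_1 = -7, M_2 = 0.
On [2, 3], s(x) = 1 - 14/3·(x - 2) - 7/2·(x - 2)² + 7/6·(x - 2)³.
With (x - 2) = 3/4: s(11/4) = -509/128.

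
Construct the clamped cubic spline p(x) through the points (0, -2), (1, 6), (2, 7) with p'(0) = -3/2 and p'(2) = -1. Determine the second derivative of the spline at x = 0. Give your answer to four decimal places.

39.2500

Put M_i = p'' at the i-th knot. Here h = (1, 1) and Δ = (8, 1), so the interior equations h_(i-1)·M_(i-1) + 2(h_(i-1)+h_i)·M_i + h_i·M_(i+1) = 6(Δ_i − Δ_(i-1)) read
  1·M_0 + 4·M_1 + 1·M_2 = 6(Δ_1 - Δ_0) = -42
Clamped end conditions give two more equations: 2h_0·M_0 + h_0·M_1 = 6(Δ_0 - p'(0)) = 57 and h_1·M_1 + 2h_1·M_2 = 6(p'(2) - Δ_1) = -12.
Forward elimination and back-substitution give M_0 = 157/4, M_1 = -43/2, M_2 = 19/4.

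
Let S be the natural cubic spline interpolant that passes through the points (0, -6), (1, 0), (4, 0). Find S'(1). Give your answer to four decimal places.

4.5000

Put M_i = S'' at the i-th knot. Here h = (1, 3) and Δ = (6, 0), so the interior equations h_(i-1)·M_(i-1) + 2(h_(i-1)+h_i)·M_i + h_i·M_(i+1) = 6(Δ_i − Δ_(i-1)) read
  1·M_0 + 8·M_1 + 3·M_2 = 6(Δ_1 - Δ_0) = -36
Natural end conditions: M_0 = M_2 = 0.
Forward elimination and back-substitution give M_0 = 0, M_1 = -9/2, M_2 = 0.
On [1, 4], S'(x) = b_1 + 2c_1·(x - 1) + 3d_1·(x - 1)² with b_1 = Δ_1 - h_1(2M_1 + M_2)/6 = 9/2, c_1 = M_1/2 = -9/4, d_1 = (M_2 - M_1)/(6h_1) = 1/4. So S'(1) = 9/2.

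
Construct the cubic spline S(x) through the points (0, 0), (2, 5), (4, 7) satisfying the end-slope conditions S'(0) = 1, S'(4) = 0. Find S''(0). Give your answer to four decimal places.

3.1250

With M_i denoting the second derivative at x_i, h_i = 2, 2, and Δ_i = (y_(i+1) − y_i)/h_i = 5/2, 1:
  2·M_0 + 8·M_1 + 2·M_2 = 6(Δ_1 - Δ_0) = -9
Clamped end conditions give two more equations: 2h_0·M_0 + h_0·M_1 = 6(Δ_0 - S'(0)) = 9 and h_1·M_1 + 2h_1·M_2 = 6(S'(4) - Δ_1) = -6.
Solving the tridiagonal system: M_0 = 25/8, M_1 = -7/4, M_2 = -5/8.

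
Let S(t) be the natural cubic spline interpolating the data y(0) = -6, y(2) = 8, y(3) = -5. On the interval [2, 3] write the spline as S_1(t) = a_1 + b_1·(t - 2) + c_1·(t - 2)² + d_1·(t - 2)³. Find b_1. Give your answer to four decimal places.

Let m_i = S''(x_i). Step sizes h_i = 2, 1; slopes of the chords Δ_i = (y_(i+1) - y_i)/h_i = 7, -13.
  2·m_0 + 6·m_1 + 1·m_2 = 6(Δ_1 - Δ_0) = -120
Natural end conditions: m_0 = m_2 = 0.
Forward elimination and back-substitution give m_0 = 0, m_1 = -20, m_2 = 0.
On [2, 3], with S_1(t) = a_1 + b_1·(t - 2) + c_1·(t - 2)² + d_1·(t - 2)³: c_1 = m_1/2 = -10, d_1 = (m_2 - m_1)/(6h_1) = 10/3, b_1 = Δ_1 - h_1(2m_1 + m_2)/6 = -19/3.

-6.3333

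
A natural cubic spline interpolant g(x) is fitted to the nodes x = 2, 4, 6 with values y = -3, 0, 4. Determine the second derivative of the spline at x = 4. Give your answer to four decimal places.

Put M_i = g'' at the i-th knot. Here h = (2, 2) and Δ = (3/2, 2), so the interior equations h_(i-1)·M_(i-1) + 2(h_(i-1)+h_i)·M_i + h_i·M_(i+1) = 6(Δ_i − Δ_(i-1)) read
  2·M_0 + 8·M_1 + 2·M_2 = 6(Δ_1 - Δ_0) = 3
Natural end conditions: M_0 = M_2 = 0.
Solving the tridiagonal system: M_0 = 0, M_1 = 3/8, M_2 = 0.

0.3750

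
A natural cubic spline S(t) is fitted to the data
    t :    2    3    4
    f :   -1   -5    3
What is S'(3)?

With σ_i denoting the second derivative at x_i, h_i = 1, 1, and Δ_i = (y_(i+1) − y_i)/h_i = -4, 8:
  1·σ_0 + 4·σ_1 + 1·σ_2 = 6(Δ_1 - Δ_0) = 72
Natural end conditions: σ_0 = σ_2 = 0.
Solving: σ_0 = 0, σ_1 = 18, σ_2 = 0.
On [3, 4], S'(t) = b_1 + 2c_1·(t - 3) + 3d_1·(t - 3)² with b_1 = Δ_1 - h_1(2σ_1 + σ_2)/6 = 2, c_1 = σ_1/2 = 9, d_1 = (σ_2 - σ_1)/(6h_1) = -3. So S'(3) = 2.

2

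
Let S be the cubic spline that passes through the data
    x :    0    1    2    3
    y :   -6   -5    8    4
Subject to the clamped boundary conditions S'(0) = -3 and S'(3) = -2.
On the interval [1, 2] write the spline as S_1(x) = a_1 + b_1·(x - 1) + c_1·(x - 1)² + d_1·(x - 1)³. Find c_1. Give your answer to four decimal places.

Put M_i = S'' at the i-th knot. Here h = (1, 1, 1) and Δ = (1, 13, -4), so the interior equations h_(i-1)·M_(i-1) + 2(h_(i-1)+h_i)·M_i + h_i·M_(i+1) = 6(Δ_i − Δ_(i-1)) read
  1·M_0 + 4·M_1 + 1·M_2 = 6(Δ_1 - Δ_0) = 72
  1·M_1 + 4·M_2 + 1·M_3 = 6(Δ_2 - Δ_1) = -102
Clamped end conditions give two more equations: 2h_0·M_0 + h_0·M_1 = 6(Δ_0 - S'(0)) = 24 and h_2·M_2 + 2h_2·M_3 = 6(S'(3) - Δ_2) = 12.
Forward elimination and back-substitution give M_0 = -32/15, M_1 = 424/15, M_2 = -584/15, M_3 = 382/15.
On [1, 2], with S_1(x) = a_1 + b_1·(x - 1) + c_1·(x - 1)² + d_1·(x - 1)³: c_1 = M_1/2 = 212/15, d_1 = (M_2 - M_1)/(6h_1) = -56/5, b_1 = Δ_1 - h_1(2M_1 + M_2)/6 = 151/15.

14.1333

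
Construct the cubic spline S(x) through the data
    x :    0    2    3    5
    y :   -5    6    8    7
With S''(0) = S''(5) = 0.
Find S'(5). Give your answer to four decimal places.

-1.1571

Put M_i = S'' at the i-th knot. Here h = (2, 1, 2) and Δ = (11/2, 2, -1/2), so the interior equations h_(i-1)·M_(i-1) + 2(h_(i-1)+h_i)·M_i + h_i·M_(i+1) = 6(Δ_i − Δ_(i-1)) read
  2·M_0 + 6·M_1 + 1·M_2 = 6(Δ_1 - Δ_0) = -21
  1·M_1 + 6·M_2 + 2·M_3 = 6(Δ_2 - Δ_1) = -15
Natural end conditions: M_0 = M_3 = 0.
Solving: M_0 = 0, M_1 = -111/35, M_2 = -69/35, M_3 = 0.
On [3, 5], S'(x) = b_2 + 2c_2·(x - 3) + 3d_2·(x - 3)² with b_2 = Δ_2 - h_2(2M_2 + M_3)/6 = 57/70, c_2 = M_2/2 = -69/70, d_2 = (M_3 - M_2)/(6h_2) = 23/140. So S'(5) = -81/70.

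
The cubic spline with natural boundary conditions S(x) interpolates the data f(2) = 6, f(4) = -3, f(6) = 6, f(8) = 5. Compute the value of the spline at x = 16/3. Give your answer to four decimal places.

2.8123

Put σ_i = S'' at the i-th knot. Here h = (2, 2, 2) and Δ = (-9/2, 9/2, -1/2), so the interior equations h_(i-1)·σ_(i-1) + 2(h_(i-1)+h_i)·σ_i + h_i·σ_(i+1) = 6(Δ_i − Δ_(i-1)) read
  2·σ_0 + 8·σ_1 + 2·σ_2 = 6(Δ_1 - Δ_0) = 54
  2·σ_1 + 8·σ_2 + 2·σ_3 = 6(Δ_2 - Δ_1) = -30
Natural end conditions: σ_0 = σ_3 = 0.
Solving the tridiagonal system: σ_0 = 0, σ_1 = 41/5, σ_2 = -29/5, σ_3 = 0.
On [4, 6], S(x) = -3 + 29/30·(x - 4) + 41/10·(x - 4)² - 7/6·(x - 4)³.
With (x - 4) = 4/3: S(16/3) = 1139/405.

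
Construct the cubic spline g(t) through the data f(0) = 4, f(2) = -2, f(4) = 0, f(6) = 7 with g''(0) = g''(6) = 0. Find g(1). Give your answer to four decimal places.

With m_i denoting the second derivative at x_i, h_i = 2, 2, 2, and Δ_i = (y_(i+1) − y_i)/h_i = -3, 1, 7/2:
  2·m_0 + 8·m_1 + 2·m_2 = 6(Δ_1 - Δ_0) = 24
  2·m_1 + 8·m_2 + 2·m_3 = 6(Δ_2 - Δ_1) = 15
Natural end conditions: m_0 = m_3 = 0.
Forward elimination and back-substitution give m_0 = 0, m_1 = 27/10, m_2 = 6/5, m_3 = 0.
On [0, 2], g(t) = 4 - 39/10·t + 0·t² + 9/40·t³.
With t = 1: g(1) = 13/40.

0.3250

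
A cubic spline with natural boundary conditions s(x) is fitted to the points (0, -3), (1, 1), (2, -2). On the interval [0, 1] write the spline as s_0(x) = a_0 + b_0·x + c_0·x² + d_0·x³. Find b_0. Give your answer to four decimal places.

Write σ_i for s''(x_i). With h_i = 1, 1 and divided differences Δ_i = 4, -3, the continuity of s' gives the tridiagonal system
  1·σ_0 + 4·σ_1 + 1·σ_2 = 6(Δ_1 - Δ_0) = -42
Natural end conditions: σ_0 = σ_2 = 0.
Solving the tridiagonal system: σ_0 = 0, σ_1 = -21/2, σ_2 = 0.
On [0, 1], with s_0(x) = a_0 + b_0·x + c_0·x² + d_0·x³: c_0 = σ_0/2 = 0, d_0 = (σ_1 - σ_0)/(6h_0) = -7/4, b_0 = Δ_0 - h_0(2σ_0 + σ_1)/6 = 23/4.

5.7500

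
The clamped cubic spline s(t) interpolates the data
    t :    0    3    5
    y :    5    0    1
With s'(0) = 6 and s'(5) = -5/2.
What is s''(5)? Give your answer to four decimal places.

-7.5000

Write σ_i for s''(x_i). With h_i = 3, 2 and divided differences Δ_i = -5/3, 1/2, the continuity of s' gives the tridiagonal system
  3·σ_0 + 10·σ_1 + 2·σ_2 = 6(Δ_1 - Δ_0) = 13
Clamped end conditions give two more equations: 2h_0·σ_0 + h_0·σ_1 = 6(Δ_0 - s'(0)) = -46 and h_1·σ_1 + 2h_1·σ_2 = 6(s'(5) - Δ_1) = -18.
Solving: σ_0 = -32/3, σ_1 = 6, σ_2 = -15/2.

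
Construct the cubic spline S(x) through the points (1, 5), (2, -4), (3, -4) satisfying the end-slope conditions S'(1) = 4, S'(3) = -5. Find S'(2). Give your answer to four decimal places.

With m_i denoting the second derivative at x_i, h_i = 1, 1, and Δ_i = (y_(i+1) − y_i)/h_i = -9, 0:
  1·m_0 + 4·m_1 + 1·m_2 = 6(Δ_1 - Δ_0) = 54
Clamped end conditions give two more equations: 2h_0·m_0 + h_0·m_1 = 6(Δ_0 - S'(1)) = -78 and h_1·m_1 + 2h_1·m_2 = 6(S'(3) - Δ_1) = -30.
Hence m_0 = -57, m_1 = 36, m_2 = -33.
On [2, 3], S'(x) = b_1 + 2c_1·(x - 2) + 3d_1·(x - 2)² with b_1 = Δ_1 - h_1(2m_1 + m_2)/6 = -13/2, c_1 = m_1/2 = 18, d_1 = (m_2 - m_1)/(6h_1) = -23/2. So S'(2) = -13/2.

-6.5000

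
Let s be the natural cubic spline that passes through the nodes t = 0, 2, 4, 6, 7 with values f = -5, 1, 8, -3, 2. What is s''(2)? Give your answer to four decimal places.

3.1463

Let M_i = s''(x_i). Step sizes h_i = 2, 2, 2, 1; slopes of the chords Δ_i = (y_(i+1) - y_i)/h_i = 3, 7/2, -11/2, 5.
  2·M_0 + 8·M_1 + 2·M_2 = 6(Δ_1 - Δ_0) = 3
  2·M_1 + 8·M_2 + 2·M_3 = 6(Δ_2 - Δ_1) = -54
  2·M_2 + 6·M_3 + 1·M_4 = 6(Δ_3 - Δ_2) = 63
Natural end conditions: M_0 = M_4 = 0.
Solving the tridiagonal system: M_0 = 0, M_1 = 129/41, M_2 = -909/82, M_3 = 582/41, M_4 = 0.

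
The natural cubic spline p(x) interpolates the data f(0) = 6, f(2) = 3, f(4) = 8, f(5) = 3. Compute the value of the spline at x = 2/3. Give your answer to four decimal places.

Let M_i = p''(x_i). Step sizes h_i = 2, 2, 1; slopes of the chords Δ_i = (y_(i+1) - y_i)/h_i = -3/2, 5/2, -5.
  2·M_0 + 8·M_1 + 2·M_2 = 6(Δ_1 - Δ_0) = 24
  2·M_1 + 6·M_2 + 1·M_3 = 6(Δ_2 - Δ_1) = -45
Natural end conditions: M_0 = M_3 = 0.
Hence M_0 = 0, M_1 = 117/22, M_2 = -102/11, M_3 = 0.
On [0, 2], p(x) = 6 - 36/11·x + 0·x² + 39/88·x³.
With x = 2/3: p(2/3) = 391/99.

3.9495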